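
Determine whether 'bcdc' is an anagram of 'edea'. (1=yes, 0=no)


Sort characters of 'bcdc': 'bccd'
Sort characters of 'edea': 'adee'
Sorted forms differ -> they are NOT anagrams
Result: 0

0


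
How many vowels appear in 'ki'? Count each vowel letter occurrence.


Scanning each character of 'ki':
  Position 1: 'k' -> consonant (running count: 0)
  Position 2: 'i' -> vowel (running count: 1)
Total vowels: 1

1


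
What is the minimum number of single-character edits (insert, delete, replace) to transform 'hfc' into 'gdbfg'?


Building DP table for s1='hfc' (len 3) and s2='gdbfg' (len 5):
       g  d  b  f  g
    0  1  2  3  4  5
  h 1  1  2  3  4  5
  f 2  2  2  3  3  4
  c 3  3  3  3  4  4
Edit distance = dp[3][5] = 4

4


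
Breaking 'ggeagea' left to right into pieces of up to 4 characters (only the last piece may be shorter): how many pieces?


'ggeagea' has 7 characters.
Chunking with max size 4:
  Chunk 1: 'ggea' (positions 0-3)
  Chunk 2: 'gea' (positions 4-6)
Total chunks: ceil(7 / 4) = 2

2


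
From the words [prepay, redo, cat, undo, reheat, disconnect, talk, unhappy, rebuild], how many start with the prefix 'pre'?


Checking each word for prefix 'pre':
  'prepay' -> YES, starts with 'pre' (count: 1)
  'redo' -> no (count: 1)
  'cat' -> no (count: 1)
  'undo' -> no (count: 1)
  'reheat' -> no (count: 1)
  'disconnect' -> no (count: 1)
  'talk' -> no (count: 1)
  'unhappy' -> no (count: 1)
  'rebuild' -> no (count: 1)
Total with prefix 'pre': 1

1


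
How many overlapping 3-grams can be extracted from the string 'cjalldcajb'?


String 'cjalldcajb' has length L = 10.
Number of overlapping n-grams = L - n + 1
Substituting: 10 - 3 + 1 = 8

8


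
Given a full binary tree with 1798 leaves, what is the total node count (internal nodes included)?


Leaf nodes (terminals): 1798
Internal nodes = n - 1 = 1798 - 1 = 1797
Total = leaves + internal = 1798 + 1797 = 3595

3595


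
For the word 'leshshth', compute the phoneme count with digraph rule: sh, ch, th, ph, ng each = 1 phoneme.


Parsing 'leshshth' greedily, digraphs first:
  'l' -> consonant phoneme (phonemes so far: 1)
  'e' -> vowel phoneme (phonemes so far: 2)
  'sh' -> digraph (1 consonant phoneme) (phonemes so far: 3)
  'sh' -> digraph (1 consonant phoneme) (phonemes so far: 4)
  'th' -> digraph (1 consonant phoneme) (phonemes so far: 5)
Total phonemes: 5

5


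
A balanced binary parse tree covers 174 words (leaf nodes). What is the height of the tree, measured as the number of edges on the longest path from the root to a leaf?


In a balanced binary tree with n leaves the deepest leaf is ceil(log2(n)) edges below the root.
log2(174) = 7.4429
ceil(7.4429) = 8
height (edges) = 8

8


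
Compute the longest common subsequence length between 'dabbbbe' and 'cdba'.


DP table for LCS of 'dabbbbe' and 'cdba':
       c  d  b  a
    0  0  0  0  0
  d 0  0  1  1  1
  a 0  0  1  1  2
  b 0  0  1  2  2
  b 0  0  1  2  2
  b 0  0  1  2  2
  b 0  0  1  2  2
  e 0  0  1  2  2
LCS: 'da'
LCS length = 2

2


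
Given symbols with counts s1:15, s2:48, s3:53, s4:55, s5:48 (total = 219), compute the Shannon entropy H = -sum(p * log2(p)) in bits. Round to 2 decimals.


Computing entropy H = -sum(p_i * log2(p_i)):
  s1: p = 15/219 = 0.0685, -p*log2(p) = 0.2649
  s2: p = 48/219 = 0.2192, -p*log2(p) = 0.4800
  s3: p = 53/219 = 0.2420, -p*log2(p) = 0.4954
  s4: p = 55/219 = 0.2511, -p*log2(p) = 0.5006
  s5: p = 48/219 = 0.2192, -p*log2(p) = 0.4800
H = sum of terms = 2.2209
Rounded to 2 decimals: 2.22

2.22


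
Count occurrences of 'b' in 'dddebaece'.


Scanning 'dddebaece' for 'b':
  Position 4: 'b' -> MATCH (count: 1)
Total occurrences of 'b': 1

1


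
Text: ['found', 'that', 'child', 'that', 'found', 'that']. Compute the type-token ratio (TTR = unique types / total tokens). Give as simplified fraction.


Tokens: 6
Unique types: ('child', 'found', 'that') = 3
TTR = 3/6
Simplify: divide both by 3 -> 1/2
TTR = 1/2

1/2


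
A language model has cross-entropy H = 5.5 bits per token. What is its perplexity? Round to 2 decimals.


Perplexity formula: PP = 2^H
H = 5.5
PP = 2^5.5
Decompose: 2^5.5 = 2^5 * 2^0.5 = 2^5 * sqrt(2)
2^5 = 32, sqrt(2) ~ 1.4142136
PP ~ 32 * 1.4142136 = 45.2548352
Rounded to 2 decimals: 45.25

45.25


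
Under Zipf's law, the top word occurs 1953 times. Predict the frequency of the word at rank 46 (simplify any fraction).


Zipf's law: freq(rank) = f1 / rank
f1 = 1953, rank = 46
freq = 1953 / 46
GCD(1953, 46) = 1
Simplified: 1953/46

1953/46


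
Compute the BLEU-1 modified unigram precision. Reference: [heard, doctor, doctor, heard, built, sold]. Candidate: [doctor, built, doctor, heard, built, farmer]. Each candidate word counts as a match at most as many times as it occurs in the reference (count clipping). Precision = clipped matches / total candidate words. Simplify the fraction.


Reference word counts: {'built': 1, 'doctor': 2, 'heard': 2, 'sold': 1}
Checking each candidate word (with clipping):
  'doctor' -> in reference (ref count 2, used 1/2) -> match (matches: 1)
  'built' -> in reference (ref count 1, used 1/1) -> match (matches: 2)
  'doctor' -> in reference (ref count 2, used 2/2) -> match (matches: 3)
  'heard' -> in reference (ref count 2, used 1/2) -> match (matches: 4)
  'built' -> ref count 1 already used up (1/1) -> clipped, no match (matches: 4)
  'farmer' -> not in reference -> no match (matches: 4)
Clipped matches: 4, Candidate length: 6
Precision = 4/6 = 2/3

2/3


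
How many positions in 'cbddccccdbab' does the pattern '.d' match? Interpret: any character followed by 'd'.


Pattern: .d means any character followed by 'd'.
Scanning 'cbddccccdbab' position-by-position:
  Pos 0: window 'cb' -> no
  Pos 1: window 'bd' -> MATCH
  Pos 2: window 'dd' -> MATCH
  Pos 3: window 'dc' -> no
  Pos 4: window 'cc' -> no
  Pos 5: window 'cc' -> no
  Pos 6: window 'cc' -> no
  Pos 7: window 'cd' -> MATCH
  Pos 8: window 'db' -> no
  Pos 9: window 'ba' -> no
  Pos 10: window 'ab' -> no
  Pos 11: window 'b' -> no
Total matches: 3

3


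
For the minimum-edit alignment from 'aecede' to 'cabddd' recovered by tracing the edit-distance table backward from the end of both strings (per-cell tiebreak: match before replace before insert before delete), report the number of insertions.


Edit distance = 5. Backtracking from cell (6, 6) with preference match > replace > insert > delete,
then listing the resulting alignment 'aecede' -> 'cabddd' left to right:
  Step 1: replace a->c
  Step 2: replace e->a
  Step 3: replace c->b
  Step 4: replace e->d
  Step 5: keep 'd'
  Step 6: replace e->d
Total insertions: 0

0


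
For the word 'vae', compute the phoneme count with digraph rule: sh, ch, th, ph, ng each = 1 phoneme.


Parsing 'vae' greedily, digraphs first:
  'v' -> consonant phoneme (phonemes so far: 1)
  'a' -> vowel phoneme (phonemes so far: 2)
  'e' -> vowel phoneme (phonemes so far: 3)
Total phonemes: 3

3


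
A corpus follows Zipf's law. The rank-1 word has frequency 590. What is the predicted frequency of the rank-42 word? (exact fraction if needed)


Zipf's law: freq(rank) = f1 / rank
f1 = 590, rank = 42
freq = 590 / 42
GCD(590, 42) = 2
Simplified: 295/21

295/21


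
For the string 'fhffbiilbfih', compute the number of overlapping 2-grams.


String 'fhffbiilbfih' has length L = 12.
Number of overlapping n-grams = L - n + 1
Substituting: 12 - 2 + 1 = 11

11


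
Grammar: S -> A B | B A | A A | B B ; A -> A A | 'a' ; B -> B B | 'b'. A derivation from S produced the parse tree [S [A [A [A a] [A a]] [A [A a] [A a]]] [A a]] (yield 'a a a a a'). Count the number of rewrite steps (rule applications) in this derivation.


Every bracketed nonterminal node [X ...] in the tree is produced by exactly one rule application.
Reading the tree off as a leftmost derivation:
  Step 1: S  =>  A A   (applied S -> A A)
  Step 2: A A  =>  A A A   (applied A -> A A)
  Step 3: A A A  =>  A A A A   (applied A -> A A)
  Step 4: A A A A  =>  a A A A   (applied A -> a)
  Step 5: a A A A  =>  a a A A   (applied A -> a)
  Step 6: a a A A  =>  a a A A A   (applied A -> A A)
  Step 7: a a A A A  =>  a a a A A   (applied A -> a)
  Step 8: a a a A A  =>  a a a a A   (applied A -> a)
  Step 9: a a a a A  =>  a a a a a   (applied A -> a)
Final yield: a a a a a
Total rewrite steps: 9

9


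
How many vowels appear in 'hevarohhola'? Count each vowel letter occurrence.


Scanning each character of 'hevarohhola':
  Position 1: 'h' -> consonant (running count: 0)
  Position 2: 'e' -> vowel (running count: 1)
  Position 3: 'v' -> consonant (running count: 1)
  Position 4: 'a' -> vowel (running count: 2)
  Position 5: 'r' -> consonant (running count: 2)
  Position 6: 'o' -> vowel (running count: 3)
  Position 7: 'h' -> consonant (running count: 3)
  Position 8: 'h' -> consonant (running count: 3)
  Position 9: 'o' -> vowel (running count: 4)
  Position 10: 'l' -> consonant (running count: 4)
  Position 11: 'a' -> vowel (running count: 5)
Total vowels: 5

5


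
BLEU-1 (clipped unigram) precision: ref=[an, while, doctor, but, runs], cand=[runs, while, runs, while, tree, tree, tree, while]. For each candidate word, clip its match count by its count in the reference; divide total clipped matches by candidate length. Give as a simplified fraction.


Reference word counts: {'an': 1, 'but': 1, 'doctor': 1, 'runs': 1, 'while': 1}
Checking each candidate word (with clipping):
  'runs' -> in reference (ref count 1, used 1/1) -> match (matches: 1)
  'while' -> in reference (ref count 1, used 1/1) -> match (matches: 2)
  'runs' -> ref count 1 already used up (1/1) -> clipped, no match (matches: 2)
  'while' -> ref count 1 already used up (1/1) -> clipped, no match (matches: 2)
  'tree' -> not in reference -> no match (matches: 2)
  'tree' -> not in reference -> no match (matches: 2)
  'tree' -> not in reference -> no match (matches: 2)
  'while' -> ref count 1 already used up (1/1) -> clipped, no match (matches: 2)
Clipped matches: 2, Candidate length: 8
Precision = 2/8 = 1/4

1/4


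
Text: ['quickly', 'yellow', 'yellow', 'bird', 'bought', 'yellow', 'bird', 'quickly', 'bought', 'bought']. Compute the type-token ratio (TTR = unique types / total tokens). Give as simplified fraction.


Tokens: 10
Unique types: ('bird', 'bought', 'quickly', 'yellow') = 4
TTR = 4/10
Simplify: divide both by 2 -> 2/5
TTR = 2/5

2/5


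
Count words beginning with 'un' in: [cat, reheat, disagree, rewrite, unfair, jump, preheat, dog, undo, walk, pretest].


Checking each word for prefix 'un':
  'cat' -> no (count: 0)
  'reheat' -> no (count: 0)
  'disagree' -> no (count: 0)
  'rewrite' -> no (count: 0)
  'unfair' -> YES, starts with 'un' (count: 1)
  'jump' -> no (count: 1)
  'preheat' -> no (count: 1)
  'dog' -> no (count: 1)
  'undo' -> YES, starts with 'un' (count: 2)
  'walk' -> no (count: 2)
  'pretest' -> no (count: 2)
Total with prefix 'un': 2

2


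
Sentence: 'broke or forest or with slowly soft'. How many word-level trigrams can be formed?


Word trigrams from [7] words:
  Trigram 1: (broke or forest)
  Trigram 2: (or forest or)
  Trigram 3: (forest or with)
  Trigram 4: (or with slowly)
  Trigram 5: (with slowly soft)
Total word trigrams: 7 - 2 = 5

5


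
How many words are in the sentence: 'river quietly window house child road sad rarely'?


Counting words by splitting on spaces:
  Word 1: 'river'
  Word 2: 'quietly'
  Word 3: 'window'
  Word 4: 'house'
  Word 5: 'child'
  Word 6: 'road'
  Word 7: 'sad'
  Word 8: 'rarely'
Total words: 8

8


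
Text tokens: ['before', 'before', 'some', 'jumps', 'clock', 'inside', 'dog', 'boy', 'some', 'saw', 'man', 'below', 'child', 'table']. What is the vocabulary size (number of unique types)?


Listing all tokens and tracking unique types:
  Token 1: 'before' -> NEW (unique so far: 1)
  Token 2: 'before' -> duplicate (unique so far: 1)
  Token 3: 'some' -> NEW (unique so far: 2)
  Token 4: 'jumps' -> NEW (unique so far: 3)
  Token 5: 'clock' -> NEW (unique so far: 4)
  Token 6: 'inside' -> NEW (unique so far: 5)
  Token 7: 'dog' -> NEW (unique so far: 6)
  Token 8: 'boy' -> NEW (unique so far: 7)
  Token 9: 'some' -> duplicate (unique so far: 7)
  Token 10: 'saw' -> NEW (unique so far: 8)
  Token 11: 'man' -> NEW (unique so far: 9)
  Token 12: 'below' -> NEW (unique so far: 10)
  Token 13: 'child' -> NEW (unique so far: 11)
  Token 14: 'table' -> NEW (unique so far: 12)
Unique types: ('before', 'below', 'boy', 'child', 'clock', 'dog', 'inside', 'jumps', 'man', 'saw', 'some', 'table')
Vocabulary size: 12

12


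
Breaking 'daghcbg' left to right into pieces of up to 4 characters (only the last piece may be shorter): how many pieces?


'daghcbg' has 7 characters.
Chunking with max size 4:
  Chunk 1: 'dagh' (positions 0-3)
  Chunk 2: 'cbg' (positions 4-6)
Total chunks: ceil(7 / 4) = 2

2


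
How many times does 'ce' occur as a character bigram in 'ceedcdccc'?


Scanning 'ceedcdccc' for bigram 'ce':
  Position 0: 'ce' -> MATCH
  Position 1: 'ee' -> no
  Position 2: 'ed' -> no
  Position 3: 'dc' -> no
  Position 4: 'cd' -> no
  Position 5: 'dc' -> no
  Position 6: 'cc' -> no
  Position 7: 'cc' -> no
Total matches: 1

1


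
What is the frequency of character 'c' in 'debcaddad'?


Scanning 'debcaddad' for 'c':
  Position 3: 'c' -> MATCH (count: 1)
Total occurrences of 'c': 1

1


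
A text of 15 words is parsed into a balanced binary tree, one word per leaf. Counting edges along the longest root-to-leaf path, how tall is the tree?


In a balanced binary tree with n leaves the deepest leaf is ceil(log2(n)) edges below the root.
log2(15) = 3.9069
ceil(3.9069) = 4
height (edges) = 4

4


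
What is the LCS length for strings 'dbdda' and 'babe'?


DP table for LCS of 'dbdda' and 'babe':
       b  a  b  e
    0  0  0  0  0
  d 0  0  0  0  0
  b 0  1  1  1  1
  d 0  1  1  1  1
  d 0  1  1  1  1
  a 0  1  2  2  2
LCS: 'ba'
LCS length = 2

2


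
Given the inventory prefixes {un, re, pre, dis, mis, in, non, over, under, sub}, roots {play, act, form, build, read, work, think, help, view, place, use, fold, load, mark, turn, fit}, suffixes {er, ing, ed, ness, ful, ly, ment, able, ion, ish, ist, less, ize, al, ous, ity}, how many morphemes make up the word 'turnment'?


Segmenting 'turnment' against the inventory:
  'turn' -> root (morpheme 1)
  'ment' -> suffix (morpheme 2)
Total morphemes: 2

2


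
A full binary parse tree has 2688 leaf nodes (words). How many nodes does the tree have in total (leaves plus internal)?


Leaf nodes (terminals): 2688
Internal nodes = n - 1 = 2688 - 1 = 2687
Total = leaves + internal = 2688 + 2687 = 5375

5375


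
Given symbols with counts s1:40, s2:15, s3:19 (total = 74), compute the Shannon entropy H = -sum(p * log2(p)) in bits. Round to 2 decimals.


Computing entropy H = -sum(p_i * log2(p_i)):
  s1: p = 40/74 = 0.5405, -p*log2(p) = 0.4797
  s2: p = 15/74 = 0.2027, -p*log2(p) = 0.4667
  s3: p = 19/74 = 0.2568, -p*log2(p) = 0.5036
H = sum of terms = 1.4500
Rounded to 2 decimals: 1.45

1.45


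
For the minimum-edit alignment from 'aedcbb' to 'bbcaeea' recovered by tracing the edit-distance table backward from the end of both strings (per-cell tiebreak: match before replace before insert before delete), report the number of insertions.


Edit distance = 7. Backtracking from cell (6, 7) with preference match > replace > insert > delete,
then listing the resulting alignment 'aedcbb' -> 'bbcaeea' left to right:
  Step 1: insert 'b' [insertion #1]
  Step 2: replace a->b
  Step 3: replace e->c
  Step 4: replace d->a
  Step 5: replace c->e
  Step 6: replace b->e
  Step 7: replace b->a
Total insertions: 1

1


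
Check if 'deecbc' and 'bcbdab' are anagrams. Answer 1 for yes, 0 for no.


Sort characters of 'deecbc': 'bccdee'
Sort characters of 'bcbdab': 'abbbcd'
Sorted forms differ -> they are NOT anagrams
Result: 0

0


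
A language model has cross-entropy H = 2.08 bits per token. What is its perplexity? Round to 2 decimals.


Perplexity formula: PP = 2^H
H = 2.08
PP = 2^2.08
Decompose: 2^2.08 = 2^2 * 2^0.08
2^2 = 4, 2^0.08 ~ 1.0570180
PP ~ 4 * 1.0570180 = 4.2280720
Rounded to 2 decimals: 4.23

4.23


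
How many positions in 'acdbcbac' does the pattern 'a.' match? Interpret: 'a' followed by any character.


Pattern: a. means 'a' followed by any character.
Scanning 'acdbcbac' position-by-position:
  Pos 0: window 'ac' -> MATCH
  Pos 1: window 'cd' -> no
  Pos 2: window 'db' -> no
  Pos 3: window 'bc' -> no
  Pos 4: window 'cb' -> no
  Pos 5: window 'ba' -> no
  Pos 6: window 'ac' -> MATCH
  Pos 7: window 'c' -> no
Total matches: 2

2


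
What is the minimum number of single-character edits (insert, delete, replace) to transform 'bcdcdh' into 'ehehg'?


Building DP table for s1='bcdcdh' (len 6) and s2='ehehg' (len 5):
       e  h  e  h  g
    0  1  2  3  4  5
  b 1  1  2  3  4  5
  c 2  2  2  3  4  5
  d 3  3  3  3  4  5
  c 4  4  4  4  4  5
  d 5  5  5  5  5  5
  h 6  6  5  6  5  6
Edit distance = dp[6][5] = 6

6


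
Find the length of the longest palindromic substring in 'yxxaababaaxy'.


Scanning 'yxxaababaaxy' for palindromic substrings.
Substring at positions 2-10: 'xaababaax'.
Check: reverse('xaababaax') = 'xaababaax' -> palindrome confirmed.
Neighbouring characters ('x' / 'y') break symmetry, so it cannot extend further.
No longer palindromic substring exists; longest length = 9

9


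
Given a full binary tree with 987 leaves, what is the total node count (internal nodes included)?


Leaf nodes (terminals): 987
Internal nodes = n - 1 = 987 - 1 = 986
Total = leaves + internal = 987 + 986 = 1973

1973


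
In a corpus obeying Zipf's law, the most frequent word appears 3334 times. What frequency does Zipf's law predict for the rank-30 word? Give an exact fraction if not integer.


Zipf's law: freq(rank) = f1 / rank
f1 = 3334, rank = 30
freq = 3334 / 30
GCD(3334, 30) = 2
Simplified: 1667/15

1667/15


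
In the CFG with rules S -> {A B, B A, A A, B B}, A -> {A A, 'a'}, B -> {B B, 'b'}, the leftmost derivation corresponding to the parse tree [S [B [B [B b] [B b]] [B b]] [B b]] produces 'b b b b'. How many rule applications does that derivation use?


Every bracketed nonterminal node [X ...] in the tree is produced by exactly one rule application.
Reading the tree off as a leftmost derivation:
  Step 1: S  =>  B B   (applied S -> B B)
  Step 2: B B  =>  B B B   (applied B -> B B)
  Step 3: B B B  =>  B B B B   (applied B -> B B)
  Step 4: B B B B  =>  b B B B   (applied B -> b)
  Step 5: b B B B  =>  b b B B   (applied B -> b)
  Step 6: b b B B  =>  b b b B   (applied B -> b)
  Step 7: b b b B  =>  b b b b   (applied B -> b)
Final yield: b b b b
Total rewrite steps: 7

7


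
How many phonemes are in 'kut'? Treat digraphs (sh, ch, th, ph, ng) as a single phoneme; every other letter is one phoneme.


Parsing 'kut' greedily, digraphs first:
  'k' -> consonant phoneme (phonemes so far: 1)
  'u' -> vowel phoneme (phonemes so far: 2)
  't' -> consonant phoneme (phonemes so far: 3)
Total phonemes: 3

3


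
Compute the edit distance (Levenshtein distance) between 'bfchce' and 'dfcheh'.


Building DP table for s1='bfchce' (len 6) and s2='dfcheh' (len 6):
       d  f  c  h  e  h
    0  1  2  3  4  5  6
  b 1  1  2  3  4  5  6
  f 2  2  1  2  3  4  5
  c 3  3  2  1  2  3  4
  h 4  4  3  2  1  2  3
  c 5  5  4  3  2  2  3
  e 6  6  5  4  3  2  3
Edit distance = dp[6][6] = 3

3


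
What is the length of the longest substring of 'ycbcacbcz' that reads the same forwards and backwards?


Scanning 'ycbcacbcz' for palindromic substrings.
Substring at positions 1-7: 'cbcacbc'.
Check: reverse('cbcacbc') = 'cbcacbc' -> palindrome confirmed.
Neighbouring characters ('y' / 'z') break symmetry, so it cannot extend further.
No longer palindromic substring exists; longest length = 7

7


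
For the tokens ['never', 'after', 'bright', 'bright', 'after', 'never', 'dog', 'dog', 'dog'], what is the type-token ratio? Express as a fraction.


Tokens: 9
Unique types: ('after', 'bright', 'dog', 'never') = 4
TTR = 4/9
Already in lowest terms.

4/9


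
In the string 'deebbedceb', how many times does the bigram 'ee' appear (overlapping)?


Scanning 'deebbedceb' for bigram 'ee':
  Position 0: 'de' -> no
  Position 1: 'ee' -> MATCH
  Position 2: 'eb' -> no
  Position 3: 'bb' -> no
  Position 4: 'be' -> no
  Position 5: 'ed' -> no
  Position 6: 'dc' -> no
  Position 7: 'ce' -> no
  Position 8: 'eb' -> no
Total matches: 1

1


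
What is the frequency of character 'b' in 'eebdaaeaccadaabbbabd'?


Scanning 'eebdaaeaccadaabbbabd' for 'b':
  Position 2: 'b' -> MATCH (count: 1)
  Position 14: 'b' -> MATCH (count: 2)
  Position 15: 'b' -> MATCH (count: 3)
  Position 16: 'b' -> MATCH (count: 4)
  Position 18: 'b' -> MATCH (count: 5)
Total occurrences of 'b': 5

5


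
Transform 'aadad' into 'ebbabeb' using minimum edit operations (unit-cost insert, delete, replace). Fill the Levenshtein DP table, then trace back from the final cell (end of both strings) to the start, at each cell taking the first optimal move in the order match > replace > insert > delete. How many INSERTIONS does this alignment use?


Edit distance = 6. Backtracking from cell (5, 7) with preference match > replace > insert > delete,
then listing the resulting alignment 'aadad' -> 'ebbabeb' left to right:
  Step 1: insert 'e' [insertion #1]
  Step 2: insert 'b' [insertion #2]
  Step 3: replace a->b
  Step 4: keep 'a'
  Step 5: replace d->b
  Step 6: replace a->e
  Step 7: replace d->b
Total insertions: 2

2


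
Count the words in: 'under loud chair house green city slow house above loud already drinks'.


Counting words by splitting on spaces:
  Word 1: 'under'
  Word 2: 'loud'
  Word 3: 'chair'
  Word 4: 'house'
  Word 5: 'green'
  Word 6: 'city'
  Word 7: 'slow'
  Word 8: 'house'
  Word 9: 'above'
  Word 10: 'loud'
  Word 11: 'already'
  Word 12: 'drinks'
Total words: 12

12


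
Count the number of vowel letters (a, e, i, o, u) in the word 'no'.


Scanning each character of 'no':
  Position 1: 'n' -> consonant (running count: 0)
  Position 2: 'o' -> vowel (running count: 1)
Total vowels: 1

1


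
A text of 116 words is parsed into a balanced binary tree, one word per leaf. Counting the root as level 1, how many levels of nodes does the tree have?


In a balanced binary tree with n leaves the deepest leaf is ceil(log2(n)) edges below the root,
so counting node levels inclusive of root and leaves gives ceil(log2(n)) + 1 levels.
log2(116) = 6.8580
ceil(6.8580) = 7
levels = 7 + 1 = 8

8


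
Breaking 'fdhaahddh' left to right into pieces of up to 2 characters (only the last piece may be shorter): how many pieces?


'fdhaahddh' has 9 characters.
Chunking with max size 2:
  Chunk 1: 'fd' (positions 0-1)
  Chunk 2: 'ha' (positions 2-3)
  Chunk 3: 'ah' (positions 4-5)
  Chunk 4: 'dd' (positions 6-7)
  Chunk 5: 'h' (positions 8-8)
Total chunks: ceil(9 / 2) = 5

5


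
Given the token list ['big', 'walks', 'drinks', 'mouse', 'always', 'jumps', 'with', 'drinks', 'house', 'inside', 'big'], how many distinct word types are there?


Listing all tokens and tracking unique types:
  Token 1: 'big' -> NEW (unique so far: 1)
  Token 2: 'walks' -> NEW (unique so far: 2)
  Token 3: 'drinks' -> NEW (unique so far: 3)
  Token 4: 'mouse' -> NEW (unique so far: 4)
  Token 5: 'always' -> NEW (unique so far: 5)
  Token 6: 'jumps' -> NEW (unique so far: 6)
  Token 7: 'with' -> NEW (unique so far: 7)
  Token 8: 'drinks' -> duplicate (unique so far: 7)
  Token 9: 'house' -> NEW (unique so far: 8)
  Token 10: 'inside' -> NEW (unique so far: 9)
  Token 11: 'big' -> duplicate (unique so far: 9)
Unique types: ('always', 'big', 'drinks', 'house', 'inside', 'jumps', 'mouse', 'walks', 'with')
Vocabulary size: 9

9


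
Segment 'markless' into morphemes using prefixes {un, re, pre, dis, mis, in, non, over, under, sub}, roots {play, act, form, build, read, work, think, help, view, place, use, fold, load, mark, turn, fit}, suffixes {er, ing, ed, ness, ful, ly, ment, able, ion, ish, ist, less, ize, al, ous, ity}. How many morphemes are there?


Segmenting 'markless' against the inventory:
  'mark' -> root (morpheme 1)
  'less' -> suffix (morpheme 2)
Total morphemes: 2

2


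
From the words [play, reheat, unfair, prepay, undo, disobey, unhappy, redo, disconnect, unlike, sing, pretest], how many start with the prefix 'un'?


Checking each word for prefix 'un':
  'play' -> no (count: 0)
  'reheat' -> no (count: 0)
  'unfair' -> YES, starts with 'un' (count: 1)
  'prepay' -> no (count: 1)
  'undo' -> YES, starts with 'un' (count: 2)
  'disobey' -> no (count: 2)
  'unhappy' -> YES, starts with 'un' (count: 3)
  'redo' -> no (count: 3)
  'disconnect' -> no (count: 3)
  'unlike' -> YES, starts with 'un' (count: 4)
  'sing' -> no (count: 4)
  'pretest' -> no (count: 4)
Total with prefix 'un': 4

4


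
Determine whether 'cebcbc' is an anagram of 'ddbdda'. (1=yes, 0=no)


Sort characters of 'cebcbc': 'bbccce'
Sort characters of 'ddbdda': 'abdddd'
Sorted forms differ -> they are NOT anagrams
Result: 0

0


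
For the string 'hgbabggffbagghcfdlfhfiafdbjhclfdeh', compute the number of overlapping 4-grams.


String 'hgbabggffbagghcfdlfhfiafdbjhclfdeh' has length L = 34.
Number of overlapping n-grams = L - n + 1
Substituting: 34 - 4 + 1 = 31

31


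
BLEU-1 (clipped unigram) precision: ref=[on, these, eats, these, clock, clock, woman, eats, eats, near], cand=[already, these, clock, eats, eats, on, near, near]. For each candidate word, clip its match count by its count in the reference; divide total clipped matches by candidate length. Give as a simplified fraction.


Reference word counts: {'clock': 2, 'eats': 3, 'near': 1, 'on': 1, 'these': 2, 'woman': 1}
Checking each candidate word (with clipping):
  'already' -> not in reference -> no match (matches: 0)
  'these' -> in reference (ref count 2, used 1/2) -> match (matches: 1)
  'clock' -> in reference (ref count 2, used 1/2) -> match (matches: 2)
  'eats' -> in reference (ref count 3, used 1/3) -> match (matches: 3)
  'eats' -> in reference (ref count 3, used 2/3) -> match (matches: 4)
  'on' -> in reference (ref count 1, used 1/1) -> match (matches: 5)
  'near' -> in reference (ref count 1, used 1/1) -> match (matches: 6)
  'near' -> ref count 1 already used up (1/1) -> clipped, no match (matches: 6)
Clipped matches: 6, Candidate length: 8
Precision = 6/8 = 3/4

3/4


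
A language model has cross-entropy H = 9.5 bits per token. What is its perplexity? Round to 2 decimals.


Perplexity formula: PP = 2^H
H = 9.5
PP = 2^9.5
Decompose: 2^9.5 = 2^9 * 2^0.5 = 2^9 * sqrt(2)
2^9 = 512, sqrt(2) ~ 1.4142136
PP ~ 512 * 1.4142136 = 724.0773632
Rounded to 2 decimals: 724.08

724.08


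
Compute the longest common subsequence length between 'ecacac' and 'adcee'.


DP table for LCS of 'ecacac' and 'adcee':
       a  d  c  e  e
    0  0  0  0  0  0
  e 0  0  0  0  1  1
  c 0  0  0  1  1  1
  a 0  1  1  1  1  1
  c 0  1  1  2  2  2
  a 0  1  1  2  2  2
  c 0  1  1  2  2  2
LCS: 'ac'
LCS length = 2

2


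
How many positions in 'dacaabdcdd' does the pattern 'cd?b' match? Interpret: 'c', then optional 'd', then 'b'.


Pattern: cd?b means 'c', then optional 'd', then 'b'.
Scanning 'dacaabdcdd' position-by-position:
  Pos 0: window 'dac' -> no
  Pos 1: window 'aca' -> no
  Pos 2: window 'caa' -> no
  Pos 3: window 'aab' -> no
  Pos 4: window 'abd' -> no
  Pos 5: window 'bdc' -> no
  Pos 6: window 'dcd' -> no
  Pos 7: window 'cdd' -> no
  Pos 8: window 'dd' -> no
  Pos 9: window 'd' -> no
Total matches: 0

0


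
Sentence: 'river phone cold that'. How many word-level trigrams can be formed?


Word trigrams from [4] words:
  Trigram 1: (river phone cold)
  Trigram 2: (phone cold that)
Total word trigrams: 4 - 2 = 2

2


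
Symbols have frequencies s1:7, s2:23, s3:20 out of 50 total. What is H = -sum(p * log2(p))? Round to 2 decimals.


Computing entropy H = -sum(p_i * log2(p_i)):
  s1: p = 7/50 = 0.1400, -p*log2(p) = 0.3971
  s2: p = 23/50 = 0.4600, -p*log2(p) = 0.5153
  s3: p = 20/50 = 0.4000, -p*log2(p) = 0.5288
H = sum of terms = 1.4412
Rounded to 2 decimals: 1.44

1.44


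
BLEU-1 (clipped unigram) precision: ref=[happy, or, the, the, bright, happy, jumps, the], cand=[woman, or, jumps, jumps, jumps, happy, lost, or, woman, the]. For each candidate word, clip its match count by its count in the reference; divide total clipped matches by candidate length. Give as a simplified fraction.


Reference word counts: {'bright': 1, 'happy': 2, 'jumps': 1, 'or': 1, 'the': 3}
Checking each candidate word (with clipping):
  'woman' -> not in reference -> no match (matches: 0)
  'or' -> in reference (ref count 1, used 1/1) -> match (matches: 1)
  'jumps' -> in reference (ref count 1, used 1/1) -> match (matches: 2)
  'jumps' -> ref count 1 already used up (1/1) -> clipped, no match (matches: 2)
  'jumps' -> ref count 1 already used up (1/1) -> clipped, no match (matches: 2)
  'happy' -> in reference (ref count 2, used 1/2) -> match (matches: 3)
  'lost' -> not in reference -> no match (matches: 3)
  'or' -> ref count 1 already used up (1/1) -> clipped, no match (matches: 3)
  'woman' -> not in reference -> no match (matches: 3)
  'the' -> in reference (ref count 3, used 1/3) -> match (matches: 4)
Clipped matches: 4, Candidate length: 10
Precision = 4/10 = 2/5

2/5


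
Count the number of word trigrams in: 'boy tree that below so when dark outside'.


Word trigrams from [8] words:
  Trigram 1: (boy tree that)
  Trigram 2: (tree that below)
  Trigram 3: (that below so)
  Trigram 4: (below so when)
  Trigram 5: (so when dark)
  Trigram 6: (when dark outside)
Total word trigrams: 8 - 2 = 6

6


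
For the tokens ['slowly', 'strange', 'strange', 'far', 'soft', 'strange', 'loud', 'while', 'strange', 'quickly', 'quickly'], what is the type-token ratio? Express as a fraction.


Tokens: 11
Unique types: ('far', 'loud', 'quickly', 'slowly', 'soft', 'strange', 'while') = 7
TTR = 7/11
Already in lowest terms.

7/11


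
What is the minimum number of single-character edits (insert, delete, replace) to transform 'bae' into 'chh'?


Building DP table for s1='bae' (len 3) and s2='chh' (len 3):
       c  h  h
    0  1  2  3
  b 1  1  2  3
  a 2  2  2  3
  e 3  3  3  3
Edit distance = dp[3][3] = 3

3


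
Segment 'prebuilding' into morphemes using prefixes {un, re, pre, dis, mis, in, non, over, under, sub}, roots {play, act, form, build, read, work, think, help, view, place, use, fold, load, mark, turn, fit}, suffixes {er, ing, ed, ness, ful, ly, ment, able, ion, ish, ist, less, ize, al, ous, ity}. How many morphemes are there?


Segmenting 'prebuilding' against the inventory:
  'pre' -> prefix (morpheme 1)
  'build' -> root (morpheme 2)
  'ing' -> suffix (morpheme 3)
Total morphemes: 3

3


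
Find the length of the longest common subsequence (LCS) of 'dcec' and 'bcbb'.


DP table for LCS of 'dcec' and 'bcbb':
       b  c  b  b
    0  0  0  0  0
  d 0  0  0  0  0
  c 0  0  1  1  1
  e 0  0  1  1  1
  c 0  0  1  1  1
LCS: 'c'
LCS length = 1

1


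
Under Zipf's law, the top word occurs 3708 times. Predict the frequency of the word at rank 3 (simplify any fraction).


Zipf's law: freq(rank) = f1 / rank
f1 = 3708, rank = 3
freq = 3708 / 3
= 1236

1236


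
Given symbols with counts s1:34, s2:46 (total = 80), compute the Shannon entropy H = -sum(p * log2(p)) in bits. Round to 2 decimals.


Computing entropy H = -sum(p_i * log2(p_i)):
  s1: p = 34/80 = 0.4250, -p*log2(p) = 0.5246
  s2: p = 46/80 = 0.5750, -p*log2(p) = 0.4591
H = sum of terms = 0.9837
Rounded to 2 decimals: 0.98

0.98


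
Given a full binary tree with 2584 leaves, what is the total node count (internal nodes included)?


Leaf nodes (terminals): 2584
Internal nodes = n - 1 = 2584 - 1 = 2583
Total = leaves + internal = 2584 + 2583 = 5167

5167


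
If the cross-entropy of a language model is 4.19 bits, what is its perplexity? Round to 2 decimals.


Perplexity formula: PP = 2^H
H = 4.19
PP = 2^4.19
Decompose: 2^4.19 = 2^4 * 2^0.19
2^4 = 16, 2^0.19 ~ 1.1407637
PP ~ 16 * 1.1407637 = 18.2522192
Rounded to 2 decimals: 18.25

18.25


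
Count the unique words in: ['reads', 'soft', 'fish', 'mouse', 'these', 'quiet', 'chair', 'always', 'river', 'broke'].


Listing all tokens and tracking unique types:
  Token 1: 'reads' -> NEW (unique so far: 1)
  Token 2: 'soft' -> NEW (unique so far: 2)
  Token 3: 'fish' -> NEW (unique so far: 3)
  Token 4: 'mouse' -> NEW (unique so far: 4)
  Token 5: 'these' -> NEW (unique so far: 5)
  Token 6: 'quiet' -> NEW (unique so far: 6)
  Token 7: 'chair' -> NEW (unique so far: 7)
  Token 8: 'always' -> NEW (unique so far: 8)
  Token 9: 'river' -> NEW (unique so far: 9)
  Token 10: 'broke' -> NEW (unique so far: 10)
Unique types: ('always', 'broke', 'chair', 'fish', 'mouse', 'quiet', 'reads', 'river', 'soft', 'these')
Vocabulary size: 10

10


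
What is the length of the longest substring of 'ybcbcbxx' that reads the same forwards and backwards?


Scanning 'ybcbcbxx' for palindromic substrings.
Substring at positions 1-5: 'bcbcb'.
Check: reverse('bcbcb') = 'bcbcb' -> palindrome confirmed.
Neighbouring characters ('y' / 'x') break symmetry, so it cannot extend further.
No longer palindromic substring exists; longest length = 5

5


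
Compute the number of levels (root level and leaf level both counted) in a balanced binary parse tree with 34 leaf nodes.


In a balanced binary tree with n leaves the deepest leaf is ceil(log2(n)) edges below the root,
so counting node levels inclusive of root and leaves gives ceil(log2(n)) + 1 levels.
log2(34) = 5.0875
ceil(5.0875) = 6
levels = 6 + 1 = 7

7


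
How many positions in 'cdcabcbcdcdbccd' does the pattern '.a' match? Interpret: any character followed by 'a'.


Pattern: .a means any character followed by 'a'.
Scanning 'cdcabcbcdcdbccd' position-by-position:
  Pos 0: window 'cd' -> no
  Pos 1: window 'dc' -> no
  Pos 2: window 'ca' -> MATCH
  Pos 3: window 'ab' -> no
  Pos 4: window 'bc' -> no
  Pos 5: window 'cb' -> no
  Pos 6: window 'bc' -> no
  Pos 7: window 'cd' -> no
  Pos 8: window 'dc' -> no
  Pos 9: window 'cd' -> no
  Pos 10: window 'db' -> no
  Pos 11: window 'bc' -> no
  Pos 12: window 'cc' -> no
  Pos 13: window 'cd' -> no
  Pos 14: window 'd' -> no
Total matches: 1

1


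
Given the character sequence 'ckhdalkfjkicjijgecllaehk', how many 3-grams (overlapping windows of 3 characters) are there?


String 'ckhdalkfjkicjijgecllaehk' has length L = 24.
Number of overlapping n-grams = L - n + 1
Substituting: 24 - 3 + 1 = 22

22


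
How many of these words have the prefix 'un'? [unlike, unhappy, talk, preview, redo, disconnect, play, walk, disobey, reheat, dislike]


Checking each word for prefix 'un':
  'unlike' -> YES, starts with 'un' (count: 1)
  'unhappy' -> YES, starts with 'un' (count: 2)
  'talk' -> no (count: 2)
  'preview' -> no (count: 2)
  'redo' -> no (count: 2)
  'disconnect' -> no (count: 2)
  'play' -> no (count: 2)
  'walk' -> no (count: 2)
  'disobey' -> no (count: 2)
  'reheat' -> no (count: 2)
  'dislike' -> no (count: 2)
Total with prefix 'un': 2

2


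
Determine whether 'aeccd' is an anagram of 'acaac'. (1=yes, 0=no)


Sort characters of 'aeccd': 'accde'
Sort characters of 'acaac': 'aaacc'
Sorted forms differ -> they are NOT anagrams
Result: 0

0


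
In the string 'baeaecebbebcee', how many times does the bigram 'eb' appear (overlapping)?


Scanning 'baeaecebbebcee' for bigram 'eb':
  Position 0: 'ba' -> no
  Position 1: 'ae' -> no
  Position 2: 'ea' -> no
  Position 3: 'ae' -> no
  Position 4: 'ec' -> no
  Position 5: 'ce' -> no
  Position 6: 'eb' -> MATCH
  Position 7: 'bb' -> no
  Position 8: 'be' -> no
  Position 9: 'eb' -> MATCH
  Position 10: 'bc' -> no
  Position 11: 'ce' -> no
  Position 12: 'ee' -> no
Total matches: 2

2


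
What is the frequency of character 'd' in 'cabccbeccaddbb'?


Scanning 'cabccbeccaddbb' for 'd':
  Position 10: 'd' -> MATCH (count: 1)
  Position 11: 'd' -> MATCH (count: 2)
Total occurrences of 'd': 2

2


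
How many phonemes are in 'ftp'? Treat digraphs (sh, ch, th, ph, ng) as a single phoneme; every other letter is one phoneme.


Parsing 'ftp' greedily, digraphs first:
  'f' -> consonant phoneme (phonemes so far: 1)
  't' -> consonant phoneme (phonemes so far: 2)
  'p' -> consonant phoneme (phonemes so far: 3)
Total phonemes: 3

3


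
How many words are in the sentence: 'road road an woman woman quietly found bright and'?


Counting words by splitting on spaces:
  Word 1: 'road'
  Word 2: 'road'
  Word 3: 'an'
  Word 4: 'woman'
  Word 5: 'woman'
  Word 6: 'quietly'
  Word 7: 'found'
  Word 8: 'bright'
  Word 9: 'and'
Total words: 9

9


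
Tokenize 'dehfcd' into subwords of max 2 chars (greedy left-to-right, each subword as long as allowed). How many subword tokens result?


'dehfcd' has 6 characters.
Chunking with max size 2:
  Chunk 1: 'de' (positions 0-1)
  Chunk 2: 'hf' (positions 2-3)
  Chunk 3: 'cd' (positions 4-5)
Total chunks: ceil(6 / 2) = 3

3


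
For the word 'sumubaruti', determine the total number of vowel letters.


Scanning each character of 'sumubaruti':
  Position 1: 's' -> consonant (running count: 0)
  Position 2: 'u' -> vowel (running count: 1)
  Position 3: 'm' -> consonant (running count: 1)
  Position 4: 'u' -> vowel (running count: 2)
  Position 5: 'b' -> consonant (running count: 2)
  Position 6: 'a' -> vowel (running count: 3)
  Position 7: 'r' -> consonant (running count: 3)
  Position 8: 'u' -> vowel (running count: 4)
  Position 9: 't' -> consonant (running count: 4)
  Position 10: 'i' -> vowel (running count: 5)
Total vowels: 5

5


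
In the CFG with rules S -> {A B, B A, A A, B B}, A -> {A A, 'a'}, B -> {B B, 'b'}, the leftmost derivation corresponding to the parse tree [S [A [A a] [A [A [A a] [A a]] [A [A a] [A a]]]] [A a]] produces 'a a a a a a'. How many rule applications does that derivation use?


Every bracketed nonterminal node [X ...] in the tree is produced by exactly one rule application.
Reading the tree off as a leftmost derivation:
  Step 1: S  =>  A A   (applied S -> A A)
  Step 2: A A  =>  A A A   (applied A -> A A)
  Step 3: A A A  =>  a A A   (applied A -> a)
  Step 4: a A A  =>  a A A A   (applied A -> A A)
  Step 5: a A A A  =>  a A A A A   (applied A -> A A)
  Step 6: a A A A A  =>  a a A A A   (applied A -> a)
  Step 7: a a A A A  =>  a a a A A   (applied A -> a)
  Step 8: a a a A A  =>  a a a A A A   (applied A -> A A)
  Step 9: a a a A A A  =>  a a a a A A   (applied A -> a)
  Step 10: a a a a A A  =>  a a a a a A   (applied A -> a)
  Step 11: a a a a a A  =>  a a a a a a   (applied A -> a)
Final yield: a a a a a a
Total rewrite steps: 11

11


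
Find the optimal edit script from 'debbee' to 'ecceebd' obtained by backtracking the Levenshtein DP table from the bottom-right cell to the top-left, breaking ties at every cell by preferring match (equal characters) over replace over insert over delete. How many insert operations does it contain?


Edit distance = 5. Backtracking from cell (6, 7) with preference match > replace > insert > delete,
then listing the resulting alignment 'debbee' -> 'ecceebd' left to right:
  Step 1: delete 'd'
  Step 2: keep 'e'
  Step 3: replace b->c
  Step 4: replace b->c
  Step 5: keep 'e'
  Step 6: keep 'e'
  Step 7: insert 'b' [insertion #1]
  Step 8: insert 'd' [insertion #2]
Total insertions: 2

2


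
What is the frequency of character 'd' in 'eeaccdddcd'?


Scanning 'eeaccdddcd' for 'd':
  Position 5: 'd' -> MATCH (count: 1)
  Position 6: 'd' -> MATCH (count: 2)
  Position 7: 'd' -> MATCH (count: 3)
  Position 9: 'd' -> MATCH (count: 4)
Total occurrences of 'd': 4

4


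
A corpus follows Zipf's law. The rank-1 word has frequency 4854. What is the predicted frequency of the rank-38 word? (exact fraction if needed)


Zipf's law: freq(rank) = f1 / rank
f1 = 4854, rank = 38
freq = 4854 / 38
GCD(4854, 38) = 2
Simplified: 2427/19

2427/19
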